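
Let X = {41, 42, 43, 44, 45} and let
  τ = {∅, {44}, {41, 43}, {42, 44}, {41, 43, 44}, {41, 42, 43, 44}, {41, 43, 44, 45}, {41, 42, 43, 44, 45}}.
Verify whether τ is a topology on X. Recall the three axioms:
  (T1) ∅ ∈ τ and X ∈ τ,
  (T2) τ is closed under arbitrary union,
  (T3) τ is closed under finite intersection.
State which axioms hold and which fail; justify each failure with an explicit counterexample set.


τ IS a topology on X.

Axiom (T1): ∅ ∈ τ? Yes; X ∈ τ? Yes.
Axiom (T2/T3): check pairwise unions and intersections of members of τ.
All pairwise intersections and unions checked — each lies in τ. Therefore τ satisfies (T1), (T2), (T3): it IS a topology on X.


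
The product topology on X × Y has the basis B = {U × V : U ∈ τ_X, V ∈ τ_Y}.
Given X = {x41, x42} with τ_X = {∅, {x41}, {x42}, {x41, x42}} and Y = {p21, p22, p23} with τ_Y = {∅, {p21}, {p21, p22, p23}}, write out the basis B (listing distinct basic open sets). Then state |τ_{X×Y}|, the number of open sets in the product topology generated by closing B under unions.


Basis B = {∅ × ∅, {x41} × {p21}, {x42} × {p21}, {x41, x42} × {p21}, {x41} × {p21, p22, p23}, {x42} × {p21, p22, p23}, {x41, x42} × {p21, p22, p23}}; |τ_{X×Y}| = 9.

Enumerate products U × V with U ∈ τ_X, V ∈ τ_Y (deduplicated):
  ∅ × ∅ = {} (∅)
  {x41} × {p21} = {(x41,p21)}
  {x42} × {p21} = {(x42,p21)}
  {x41, x42} × {p21} = {(x41,p21), (x42,p21)}
  {x41} × {p21, p22, p23} = {(x41,p21), (x41,p22), (x41,p23)}
  {x42} × {p21, p22, p23} = {(x42,p21), (x42,p22), (x42,p23)}
  {x41, x42} × {p21, p22, p23} = {(x41,p21), (x41,p22), (x41,p23), (x42,p21), (x42,p22), (x42,p23)}
These 7 distinct sets form the basis B.
Close under arbitrary unions to get τ_{X×Y}; counting gives |τ_{X×Y}| = 9.


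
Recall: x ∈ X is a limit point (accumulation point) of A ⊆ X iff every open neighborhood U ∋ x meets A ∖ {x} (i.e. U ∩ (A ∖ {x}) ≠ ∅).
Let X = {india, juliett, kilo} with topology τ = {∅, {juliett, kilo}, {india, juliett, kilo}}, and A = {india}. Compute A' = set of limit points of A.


A' = ∅

For each x ∈ X, list the open sets U ∈ τ with x ∈ U, then check whether U ∩ (A ∖ {x}) ≠ ∅ for every such U.
  x = india: open {india, juliett, kilo} ∋ x has {india, juliett, kilo} ∩ (A ∖ {india}) = ∅, so x is NOT a limit point.
  x = juliett: open {juliett, kilo} ∋ x has {juliett, kilo} ∩ (A ∖ {juliett}) = ∅, so x is NOT a limit point.
  x = kilo: open {juliett, kilo} ∋ x has {juliett, kilo} ∩ (A ∖ {kilo}) = ∅, so x is NOT a limit point.
Collecting: A' = ∅.


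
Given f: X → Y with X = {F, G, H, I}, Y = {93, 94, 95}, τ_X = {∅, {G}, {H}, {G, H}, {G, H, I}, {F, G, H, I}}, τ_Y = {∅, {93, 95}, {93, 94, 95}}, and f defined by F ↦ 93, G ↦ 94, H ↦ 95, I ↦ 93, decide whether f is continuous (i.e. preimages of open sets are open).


f is NOT continuous.

Compute f^{-1}(U) for each U ∈ τ_Y:
  U = ∅: f^{-1}(U) = ∅ ∈ τ_X ✓.
  U = {93, 95}: f^{-1}(U) = {F, H, I} ∉ τ_X ✗.
  U = {93, 94, 95}: f^{-1}(U) = {F, G, H, I} ∈ τ_X ✓.
Found U = {93, 95} with f^{-1}(U) = {F, H, I} not in τ_X. Therefore f is NOT continuous.


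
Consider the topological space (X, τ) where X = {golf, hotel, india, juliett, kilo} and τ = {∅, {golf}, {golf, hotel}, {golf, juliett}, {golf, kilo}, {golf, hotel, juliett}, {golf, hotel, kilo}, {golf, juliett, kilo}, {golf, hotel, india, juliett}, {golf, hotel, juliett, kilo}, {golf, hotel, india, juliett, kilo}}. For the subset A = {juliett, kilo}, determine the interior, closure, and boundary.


int(A) = ∅, cl(A) = {india, juliett, kilo}, ∂A = {india, juliett, kilo}.

Closed sets in (X, τ) are complements of opens:
  closed(X, τ) = {∅, {india}, {kilo}, {hotel, india}, {india, juliett}, {india, kilo}, {hotel, india, juliett}, {hotel, india, kilo}, {india, juliett, kilo}, {hotel, india, juliett, kilo}, {golf, hotel, india, juliett, kilo}}.
int(A) = ⋃ {U ∈ τ : U ⊆ A}. Opens contained in A: ∅.
Taking the union of these: int(A) = ∅.
cl(A) = ⋂ {C closed : A ⊆ C}. Closed sets containing A: {india, juliett, kilo}, {hotel, india, juliett, kilo}, {golf, hotel, india, juliett, kilo}.
Intersecting these: cl(A) = {india, juliett, kilo}.
∂A = cl(A) ∖ int(A) = {india, juliett, kilo} ∖ ∅ = {india, juliett, kilo}.


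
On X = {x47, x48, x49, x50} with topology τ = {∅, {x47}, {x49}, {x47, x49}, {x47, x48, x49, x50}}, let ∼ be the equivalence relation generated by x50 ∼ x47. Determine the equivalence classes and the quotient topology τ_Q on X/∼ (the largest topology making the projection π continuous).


X/∼ = {[x47=x50], [x48], [x49]}; |τ_Q| = 3.

Equivalence classes: [x47=x50], [x48], [x49].
Quotient map π: X → X/∼ sends x47 ↦ [x47=x50], x48 ↦ [x48], x49 ↦ [x49], x50 ↦ [x47=x50].
For each subset V ⊆ X/∼, compute π^{-1}(V) ⊆ X and check whether π^{-1}(V) ∈ τ. V is open in τ_Q iff π^{-1}(V) ∈ τ.
  V = {}: π^{-1}(V) = ∅ ∈ τ ✓.
  V = {[x47=x50]}: π^{-1}(V) = {x47, x50} ∉ τ ✗.
  V = {[x48]}: π^{-1}(V) = {x48} ∉ τ ✗.
  V = {[x47=x50], [x48]}: π^{-1}(V) = {x47, x48, x50} ∉ τ ✗.
  V = {[x49]}: π^{-1}(V) = {x49} ∈ τ ✓.
  V = {[x47=x50], [x49]}: π^{-1}(V) = {x47, x49, x50} ∉ τ ✗.
  V = {[x48], [x49]}: π^{-1}(V) = {x48, x49} ∉ τ ✗.
  V = {[x47=x50], [x48], [x49]}: π^{-1}(V) = {x47, x48, x49, x50} ∈ τ ✓.
Open sets in the quotient: τ_Q = {{}, {[x49]}, {[x47=x50], [x48], [x49]}} (3 elements).


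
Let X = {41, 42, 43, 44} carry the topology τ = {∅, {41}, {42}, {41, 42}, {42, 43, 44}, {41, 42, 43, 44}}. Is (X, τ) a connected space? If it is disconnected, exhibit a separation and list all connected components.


(X, τ) is disconnected; components = [{41}, {42, 43, 44}].

Find clopen sets (U ∈ τ with X ∖ U ∈ τ):
  U = ∅, X ∖ U = {41, 42, 43, 44} — both open, so U is clopen.
  U = {41}, X ∖ U = {42, 43, 44} — both open, so U is clopen.
  U = {42, 43, 44}, X ∖ U = {41} — both open, so U is clopen.
  U = {41, 42, 43, 44}, X ∖ U = ∅ — both open, so U is clopen.
Nontrivial clopen(s) exist: e.g. {41}. So (X, τ) is disconnected.
Compute connected components by grouping points that agree on all clopens:
  component: {41}
  component: {42, 43, 44}


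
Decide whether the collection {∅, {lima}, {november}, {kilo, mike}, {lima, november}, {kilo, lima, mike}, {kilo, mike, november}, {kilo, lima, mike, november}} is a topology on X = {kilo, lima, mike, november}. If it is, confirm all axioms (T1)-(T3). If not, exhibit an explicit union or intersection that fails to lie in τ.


τ IS a topology on X.

Axiom (T1): ∅ ∈ τ? Yes; X ∈ τ? Yes.
Axiom (T2/T3): check pairwise unions and intersections of members of τ.
All pairwise intersections and unions checked — each lies in τ. Therefore τ satisfies (T1), (T2), (T3): it IS a topology on X.


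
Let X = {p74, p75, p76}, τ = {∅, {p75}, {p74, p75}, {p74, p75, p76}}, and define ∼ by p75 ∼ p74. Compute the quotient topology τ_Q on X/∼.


X/∼ = {[p74=p75], [p76]}; |τ_Q| = 3.

Equivalence classes: [p74=p75], [p76].
Quotient map π: X → X/∼ sends p74 ↦ [p74=p75], p75 ↦ [p74=p75], p76 ↦ [p76].
For each subset V ⊆ X/∼, compute π^{-1}(V) ⊆ X and check whether π^{-1}(V) ∈ τ. V is open in τ_Q iff π^{-1}(V) ∈ τ.
  V = {}: π^{-1}(V) = ∅ ∈ τ ✓.
  V = {[p74=p75]}: π^{-1}(V) = {p74, p75} ∈ τ ✓.
  V = {[p76]}: π^{-1}(V) = {p76} ∉ τ ✗.
  V = {[p74=p75], [p76]}: π^{-1}(V) = {p74, p75, p76} ∈ τ ✓.
Open sets in the quotient: τ_Q = {{}, {[p74=p75]}, {[p74=p75], [p76]}} (3 elements).


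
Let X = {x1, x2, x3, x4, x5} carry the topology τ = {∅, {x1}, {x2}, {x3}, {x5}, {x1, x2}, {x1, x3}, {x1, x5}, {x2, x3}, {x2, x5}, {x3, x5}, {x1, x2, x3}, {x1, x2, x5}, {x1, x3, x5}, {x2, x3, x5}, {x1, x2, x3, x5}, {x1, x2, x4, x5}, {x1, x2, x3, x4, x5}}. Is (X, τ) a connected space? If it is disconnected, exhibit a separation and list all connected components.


(X, τ) is disconnected; components = [{x3}, {x1, x2, x4, x5}].

Find clopen sets (U ∈ τ with X ∖ U ∈ τ):
  U = ∅, X ∖ U = {x1, x2, x3, x4, x5} — both open, so U is clopen.
  U = {x3}, X ∖ U = {x1, x2, x4, x5} — both open, so U is clopen.
  U = {x1, x2, x4, x5}, X ∖ U = {x3} — both open, so U is clopen.
  U = {x1, x2, x3, x4, x5}, X ∖ U = ∅ — both open, so U is clopen.
Nontrivial clopen(s) exist: e.g. {x1, x2, x4, x5}. So (X, τ) is disconnected.
Compute connected components by grouping points that agree on all clopens:
  component: {x3}
  component: {x1, x2, x4, x5}


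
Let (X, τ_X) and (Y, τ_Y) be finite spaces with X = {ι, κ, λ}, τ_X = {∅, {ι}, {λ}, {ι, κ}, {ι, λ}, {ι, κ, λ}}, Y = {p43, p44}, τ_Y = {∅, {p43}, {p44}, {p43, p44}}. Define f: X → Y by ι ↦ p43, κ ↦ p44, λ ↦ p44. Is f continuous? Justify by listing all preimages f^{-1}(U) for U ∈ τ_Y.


f is NOT continuous.

Compute f^{-1}(U) for each U ∈ τ_Y:
  U = ∅: f^{-1}(U) = ∅ ∈ τ_X ✓.
  U = {p43}: f^{-1}(U) = {ι} ∈ τ_X ✓.
  U = {p44}: f^{-1}(U) = {κ, λ} ∉ τ_X ✗.
  U = {p43, p44}: f^{-1}(U) = {ι, κ, λ} ∈ τ_X ✓.
Found U = {p44} with f^{-1}(U) = {κ, λ} not in τ_X. Therefore f is NOT continuous.


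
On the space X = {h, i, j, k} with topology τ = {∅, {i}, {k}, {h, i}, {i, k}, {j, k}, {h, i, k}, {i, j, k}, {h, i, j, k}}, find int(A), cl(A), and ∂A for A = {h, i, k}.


int(A) = {h, i, k}, cl(A) = {h, i, j, k}, ∂A = {j}.

Closed sets in (X, τ) are complements of opens:
  closed(X, τ) = {∅, {h}, {j}, {h, i}, {h, j}, {j, k}, {h, i, j}, {h, j, k}, {h, i, j, k}}.
int(A) = ⋃ {U ∈ τ : U ⊆ A}. Opens contained in A: ∅, {i}, {k}, {h, i}, {i, k}, {h, i, k}.
Taking the union of these: int(A) = {h, i, k}.
cl(A) = ⋂ {C closed : A ⊆ C}. Closed sets containing A: {h, i, j, k}.
Intersecting these: cl(A) = {h, i, j, k}.
∂A = cl(A) ∖ int(A) = {h, i, j, k} ∖ {h, i, k} = {j}.


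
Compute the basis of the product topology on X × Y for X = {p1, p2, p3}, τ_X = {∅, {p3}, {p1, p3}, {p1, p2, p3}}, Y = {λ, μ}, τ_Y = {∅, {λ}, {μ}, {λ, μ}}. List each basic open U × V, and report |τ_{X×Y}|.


Basis B = {∅ × ∅, {p3} × {λ}, {p3} × {μ}, {p1, p3} × {λ}, {p1, p3} × {μ}, {p3} × {λ, μ}, {p1, p2, p3} × {λ}, {p1, p2, p3} × {μ}, {p1, p3} × {λ, μ}, {p1, p2, p3} × {λ, μ}}; |τ_{X×Y}| = 16.

Enumerate products U × V with U ∈ τ_X, V ∈ τ_Y (deduplicated):
  ∅ × ∅ = {} (∅)
  {p3} × {λ} = {(p3,λ)}
  {p3} × {μ} = {(p3,μ)}
  {p1, p3} × {λ} = {(p1,λ), (p3,λ)}
  {p1, p3} × {μ} = {(p1,μ), (p3,μ)}
  {p3} × {λ, μ} = {(p3,λ), (p3,μ)}
  {p1, p2, p3} × {λ} = {(p1,λ), (p2,λ), (p3,λ)}
  {p1, p2, p3} × {μ} = {(p1,μ), (p2,μ), (p3,μ)}
  {p1, p3} × {λ, μ} = {(p1,λ), (p1,μ), (p3,λ), (p3,μ)}
  {p1, p2, p3} × {λ, μ} = {(p1,λ), (p1,μ), (p2,λ), (p2,μ), (p3,λ), (p3,μ)}
These 10 distinct sets form the basis B.
Close under arbitrary unions to get τ_{X×Y}; counting gives |τ_{X×Y}| = 16.


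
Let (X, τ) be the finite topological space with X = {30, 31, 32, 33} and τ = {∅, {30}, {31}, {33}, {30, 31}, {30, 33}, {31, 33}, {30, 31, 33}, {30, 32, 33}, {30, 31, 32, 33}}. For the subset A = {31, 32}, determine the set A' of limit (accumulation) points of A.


A' = ∅

For each x ∈ X, list the open sets U ∈ τ with x ∈ U, then check whether U ∩ (A ∖ {x}) ≠ ∅ for every such U.
  x = 30: open {30} ∋ x has {30} ∩ (A ∖ {30}) = ∅, so x is NOT a limit point.
  x = 31: open {31} ∋ x has {31} ∩ (A ∖ {31}) = ∅, so x is NOT a limit point.
  x = 32: open {30, 32, 33} ∋ x has {30, 32, 33} ∩ (A ∖ {32}) = ∅, so x is NOT a limit point.
  x = 33: open {33} ∋ x has {33} ∩ (A ∖ {33}) = ∅, so x is NOT a limit point.
Collecting: A' = ∅.


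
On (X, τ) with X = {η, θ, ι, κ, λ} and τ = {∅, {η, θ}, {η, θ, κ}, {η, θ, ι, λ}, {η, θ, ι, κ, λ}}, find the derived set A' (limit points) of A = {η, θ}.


A' = {η, θ, ι, κ, λ}

For each x ∈ X, list the open sets U ∈ τ with x ∈ U, then check whether U ∩ (A ∖ {x}) ≠ ∅ for every such U.
  x = η: opens ∋ x are {η, θ}, {η, θ, κ}, {η, θ, ι, λ}, {η, θ, ι, κ, λ}; each meets A ∖ {η}, so x IS a limit point.
  x = θ: opens ∋ x are {η, θ}, {η, θ, κ}, {η, θ, ι, λ}, {η, θ, ι, κ, λ}; each meets A ∖ {θ}, so x IS a limit point.
  x = ι: opens ∋ x are {η, θ, ι, λ}, {η, θ, ι, κ, λ}; each meets A ∖ {ι}, so x IS a limit point.
  x = κ: opens ∋ x are {η, θ, κ}, {η, θ, ι, κ, λ}; each meets A ∖ {κ}, so x IS a limit point.
  x = λ: opens ∋ x are {η, θ, ι, λ}, {η, θ, ι, κ, λ}; each meets A ∖ {λ}, so x IS a limit point.
Collecting: A' = {η, θ, ι, κ, λ}.


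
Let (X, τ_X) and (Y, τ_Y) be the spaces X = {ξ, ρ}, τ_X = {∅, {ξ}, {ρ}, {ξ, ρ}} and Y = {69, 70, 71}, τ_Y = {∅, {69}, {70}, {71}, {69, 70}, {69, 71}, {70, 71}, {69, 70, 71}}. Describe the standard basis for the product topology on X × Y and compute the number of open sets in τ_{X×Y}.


Basis B = {∅ × ∅, {ξ} × {69}, {ξ} × {70}, {ξ} × {71}, {ρ} × {69}, {ρ} × {70}, {ρ} × {71}, {ξ} × {69, 70}, {ξ} × {69, 71}, {ξ, ρ} × {69}, {ξ} × {70, 71}, {ξ, ρ} × {70}, {ξ, ρ} × {71}, {ρ} × {69, 70}, {ρ} × {69, 71}, {ρ} × {70, 71}, {ξ} × {69, 70, 71}, {ρ} × {69, 70, 71}, {ξ, ρ} × {69, 70}, {ξ, ρ} × {69, 71}, {ξ, ρ} × {70, 71}, {ξ, ρ} × {69, 70, 71}}; |τ_{X×Y}| = 64.

Enumerate products U × V with U ∈ τ_X, V ∈ τ_Y (deduplicated):
  ∅ × ∅ = {} (∅)
  {ξ} × {69} = {(ξ,69)}
  {ξ} × {70} = {(ξ,70)}
  {ξ} × {71} = {(ξ,71)}
  {ρ} × {69} = {(ρ,69)}
  {ρ} × {70} = {(ρ,70)}
  {ρ} × {71} = {(ρ,71)}
  {ξ} × {69, 70} = {(ξ,69), (ξ,70)}
  {ξ} × {69, 71} = {(ξ,69), (ξ,71)}
  {ξ, ρ} × {69} = {(ξ,69), (ρ,69)}
  {ξ} × {70, 71} = {(ξ,70), (ξ,71)}
  {ξ, ρ} × {70} = {(ξ,70), (ρ,70)}
  {ξ, ρ} × {71} = {(ξ,71), (ρ,71)}
  {ρ} × {69, 70} = {(ρ,69), (ρ,70)}
  {ρ} × {69, 71} = {(ρ,69), (ρ,71)}
  {ρ} × {70, 71} = {(ρ,70), (ρ,71)}
  {ξ} × {69, 70, 71} = {(ξ,69), (ξ,70), (ξ,71)}
  {ρ} × {69, 70, 71} = {(ρ,69), (ρ,70), (ρ,71)}
  {ξ, ρ} × {69, 70} = {(ξ,69), (ξ,70), (ρ,69), (ρ,70)}
  {ξ, ρ} × {69, 71} = {(ξ,69), (ξ,71), (ρ,69), (ρ,71)}
  {ξ, ρ} × {70, 71} = {(ξ,70), (ξ,71), (ρ,70), (ρ,71)}
  {ξ, ρ} × {69, 70, 71} = {(ξ,69), (ξ,70), (ξ,71), (ρ,69), (ρ,70), (ρ,71)}
These 22 distinct sets form the basis B.
Close under arbitrary unions to get τ_{X×Y}; counting gives |τ_{X×Y}| = 64.


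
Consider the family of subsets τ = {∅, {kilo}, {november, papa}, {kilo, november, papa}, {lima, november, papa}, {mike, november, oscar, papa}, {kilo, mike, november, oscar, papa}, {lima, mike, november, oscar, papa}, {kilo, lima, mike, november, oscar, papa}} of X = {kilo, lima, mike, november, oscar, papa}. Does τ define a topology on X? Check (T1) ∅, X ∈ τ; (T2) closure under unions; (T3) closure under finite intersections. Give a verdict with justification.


τ is NOT a topology on X.

Axiom (T1): ∅ ∈ τ? Yes; X ∈ τ? Yes.
Axiom (T2/T3): check pairwise unions and intersections of members of τ.
Counterexample for (T2): {kilo} ∪ {lima, november, papa} = {kilo, lima, november, papa} ∉ τ. Therefore τ is NOT a topology.


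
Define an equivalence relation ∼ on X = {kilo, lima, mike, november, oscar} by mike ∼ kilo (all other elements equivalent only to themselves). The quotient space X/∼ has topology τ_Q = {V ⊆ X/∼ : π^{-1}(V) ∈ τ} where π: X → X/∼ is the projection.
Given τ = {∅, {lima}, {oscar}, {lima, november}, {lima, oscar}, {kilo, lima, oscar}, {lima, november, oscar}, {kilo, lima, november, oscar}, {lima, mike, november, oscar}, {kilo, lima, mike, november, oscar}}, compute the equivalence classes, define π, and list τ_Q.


X/∼ = {[kilo=mike], [lima], [november], [oscar]}; |τ_Q| = 7.

Equivalence classes: [kilo=mike], [lima], [november], [oscar].
Quotient map π: X → X/∼ sends kilo ↦ [kilo=mike], lima ↦ [lima], mike ↦ [kilo=mike], november ↦ [november], oscar ↦ [oscar].
For each subset V ⊆ X/∼, compute π^{-1}(V) ⊆ X and check whether π^{-1}(V) ∈ τ. V is open in τ_Q iff π^{-1}(V) ∈ τ.
  V = {}: π^{-1}(V) = ∅ ∈ τ ✓.
  V = {[kilo=mike]}: π^{-1}(V) = {kilo, mike} ∉ τ ✗.
  V = {[lima]}: π^{-1}(V) = {lima} ∈ τ ✓.
  V = {[kilo=mike], [lima]}: π^{-1}(V) = {kilo, lima, mike} ∉ τ ✗.
  V = {[november]}: π^{-1}(V) = {november} ∉ τ ✗.
  V = {[kilo=mike], [november]}: π^{-1}(V) = {kilo, mike, november} ∉ τ ✗.
  V = {[lima], [november]}: π^{-1}(V) = {lima, november} ∈ τ ✓.
  V = {[kilo=mike], [lima], [november]}: π^{-1}(V) = {kilo, lima, mike, november} ∉ τ ✗.
  V = {[oscar]}: π^{-1}(V) = {oscar} ∈ τ ✓.
  V = {[kilo=mike], [oscar]}: π^{-1}(V) = {kilo, mike, oscar} ∉ τ ✗.
  V = {[lima], [oscar]}: π^{-1}(V) = {lima, oscar} ∈ τ ✓.
  V = {[kilo=mike], [lima], [oscar]}: π^{-1}(V) = {kilo, lima, mike, oscar} ∉ τ ✗.
  V = {[november], [oscar]}: π^{-1}(V) = {november, oscar} ∉ τ ✗.
  V = {[kilo=mike], [november], [oscar]}: π^{-1}(V) = {kilo, mike, november, oscar} ∉ τ ✗.
  V = {[lima], [november], [oscar]}: π^{-1}(V) = {lima, november, oscar} ∈ τ ✓.
  V = {[kilo=mike], [lima], [november], [oscar]}: π^{-1}(V) = {kilo, lima, mike, november, oscar} ∈ τ ✓.
Open sets in the quotient: τ_Q = {{}, {[lima]}, {[lima], [november]}, {[oscar]}, {[lima], [oscar]}, {[lima], [november], [oscar]}, {[kilo=mike], [lima], [november], [oscar]}} (7 elements).


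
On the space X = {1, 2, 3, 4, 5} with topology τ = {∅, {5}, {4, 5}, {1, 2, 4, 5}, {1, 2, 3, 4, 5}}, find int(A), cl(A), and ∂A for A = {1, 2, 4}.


int(A) = ∅, cl(A) = {1, 2, 3, 4}, ∂A = {1, 2, 3, 4}.

Closed sets in (X, τ) are complements of opens:
  closed(X, τ) = {∅, {3}, {1, 2, 3}, {1, 2, 3, 4}, {1, 2, 3, 4, 5}}.
int(A) = ⋃ {U ∈ τ : U ⊆ A}. Opens contained in A: ∅.
Taking the union of these: int(A) = ∅.
cl(A) = ⋂ {C closed : A ⊆ C}. Closed sets containing A: {1, 2, 3, 4}, {1, 2, 3, 4, 5}.
Intersecting these: cl(A) = {1, 2, 3, 4}.
∂A = cl(A) ∖ int(A) = {1, 2, 3, 4} ∖ ∅ = {1, 2, 3, 4}.


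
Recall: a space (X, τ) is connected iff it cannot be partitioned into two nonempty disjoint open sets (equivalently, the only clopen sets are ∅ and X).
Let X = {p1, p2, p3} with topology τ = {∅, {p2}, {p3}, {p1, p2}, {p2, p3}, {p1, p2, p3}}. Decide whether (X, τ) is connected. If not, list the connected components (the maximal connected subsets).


(X, τ) is disconnected; components = [{p3}, {p1, p2}].

Find clopen sets (U ∈ τ with X ∖ U ∈ τ):
  U = ∅, X ∖ U = {p1, p2, p3} — both open, so U is clopen.
  U = {p3}, X ∖ U = {p1, p2} — both open, so U is clopen.
  U = {p1, p2}, X ∖ U = {p3} — both open, so U is clopen.
  U = {p1, p2, p3}, X ∖ U = ∅ — both open, so U is clopen.
Nontrivial clopen(s) exist: e.g. {p3}. So (X, τ) is disconnected.
Compute connected components by grouping points that agree on all clopens:
  component: {p3}
  component: {p1, p2}


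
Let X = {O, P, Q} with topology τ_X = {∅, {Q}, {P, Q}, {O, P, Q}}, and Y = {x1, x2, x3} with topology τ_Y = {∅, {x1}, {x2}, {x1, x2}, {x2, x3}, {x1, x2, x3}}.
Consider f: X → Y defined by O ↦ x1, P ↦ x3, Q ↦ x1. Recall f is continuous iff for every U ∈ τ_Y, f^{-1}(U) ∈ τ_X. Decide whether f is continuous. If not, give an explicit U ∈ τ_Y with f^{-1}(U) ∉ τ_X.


f is NOT continuous.

Compute f^{-1}(U) for each U ∈ τ_Y:
  U = ∅: f^{-1}(U) = ∅ ∈ τ_X ✓.
  U = {x1}: f^{-1}(U) = {O, Q} ∉ τ_X ✗.
  U = {x2}: f^{-1}(U) = ∅ ∈ τ_X ✓.
  U = {x1, x2}: f^{-1}(U) = {O, Q} ∉ τ_X ✗.
  U = {x2, x3}: f^{-1}(U) = {P} ∉ τ_X ✗.
  U = {x1, x2, x3}: f^{-1}(U) = {O, P, Q} ∈ τ_X ✓.
Found U = {x1} with f^{-1}(U) = {O, Q} not in τ_X. Therefore f is NOT continuous.


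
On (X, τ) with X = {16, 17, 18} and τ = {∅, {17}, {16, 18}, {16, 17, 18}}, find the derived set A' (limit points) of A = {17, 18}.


A' = {16}

For each x ∈ X, list the open sets U ∈ τ with x ∈ U, then check whether U ∩ (A ∖ {x}) ≠ ∅ for every such U.
  x = 16: opens ∋ x are {16, 18}, {16, 17, 18}; each meets A ∖ {16}, so x IS a limit point.
  x = 17: open {17} ∋ x has {17} ∩ (A ∖ {17}) = ∅, so x is NOT a limit point.
  x = 18: open {16, 18} ∋ x has {16, 18} ∩ (A ∖ {18}) = ∅, so x is NOT a limit point.
Collecting: A' = {16}.


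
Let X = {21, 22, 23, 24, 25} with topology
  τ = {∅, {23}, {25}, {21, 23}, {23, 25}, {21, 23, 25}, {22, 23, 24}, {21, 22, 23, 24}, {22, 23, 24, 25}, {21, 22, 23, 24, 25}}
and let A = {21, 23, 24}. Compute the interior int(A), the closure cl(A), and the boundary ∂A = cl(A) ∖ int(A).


int(A) = {21, 23}, cl(A) = {21, 22, 23, 24}, ∂A = {22, 24}.

Closed sets in (X, τ) are complements of opens:
  closed(X, τ) = {∅, {21}, {25}, {21, 25}, {22, 24}, {21, 22, 24}, {22, 24, 25}, {21, 22, 23, 24}, {21, 22, 24, 25}, {21, 22, 23, 24, 25}}.
int(A) = ⋃ {U ∈ τ : U ⊆ A}. Opens contained in A: ∅, {23}, {21, 23}.
Taking the union of these: int(A) = {21, 23}.
cl(A) = ⋂ {C closed : A ⊆ C}. Closed sets containing A: {21, 22, 23, 24}, {21, 22, 23, 24, 25}.
Intersecting these: cl(A) = {21, 22, 23, 24}.
∂A = cl(A) ∖ int(A) = {21, 22, 23, 24} ∖ {21, 23} = {22, 24}.


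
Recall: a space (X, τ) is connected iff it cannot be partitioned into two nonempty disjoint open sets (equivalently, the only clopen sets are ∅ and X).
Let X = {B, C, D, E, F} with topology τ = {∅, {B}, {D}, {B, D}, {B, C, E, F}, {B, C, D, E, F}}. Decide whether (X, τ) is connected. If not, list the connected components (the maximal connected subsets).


(X, τ) is disconnected; components = [{D}, {B, C, E, F}].

Find clopen sets (U ∈ τ with X ∖ U ∈ τ):
  U = ∅, X ∖ U = {B, C, D, E, F} — both open, so U is clopen.
  U = {D}, X ∖ U = {B, C, E, F} — both open, so U is clopen.
  U = {B, C, E, F}, X ∖ U = {D} — both open, so U is clopen.
  U = {B, C, D, E, F}, X ∖ U = ∅ — both open, so U is clopen.
Nontrivial clopen(s) exist: e.g. {D}. So (X, τ) is disconnected.
Compute connected components by grouping points that agree on all clopens:
  component: {D}
  component: {B, C, E, F}


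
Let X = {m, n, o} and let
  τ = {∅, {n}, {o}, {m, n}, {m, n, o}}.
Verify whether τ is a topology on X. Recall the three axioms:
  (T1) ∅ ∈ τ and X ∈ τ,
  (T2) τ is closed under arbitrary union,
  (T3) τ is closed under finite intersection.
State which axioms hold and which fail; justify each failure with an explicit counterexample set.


τ is NOT a topology on X.

Axiom (T1): ∅ ∈ τ? Yes; X ∈ τ? Yes.
Axiom (T2/T3): check pairwise unions and intersections of members of τ.
Counterexample for (T2): {n} ∪ {o} = {n, o} ∉ τ. Therefore τ is NOT a topology.


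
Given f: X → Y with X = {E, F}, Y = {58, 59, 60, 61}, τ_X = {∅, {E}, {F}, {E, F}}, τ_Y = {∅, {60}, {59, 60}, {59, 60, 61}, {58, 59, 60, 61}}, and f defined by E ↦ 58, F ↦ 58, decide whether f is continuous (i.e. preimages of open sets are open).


f IS continuous.

Compute f^{-1}(U) for each U ∈ τ_Y:
  U = ∅: f^{-1}(U) = ∅ ∈ τ_X ✓.
  U = {60}: f^{-1}(U) = ∅ ∈ τ_X ✓.
  U = {59, 60}: f^{-1}(U) = ∅ ∈ τ_X ✓.
  U = {59, 60, 61}: f^{-1}(U) = ∅ ∈ τ_X ✓.
  U = {58, 59, 60, 61}: f^{-1}(U) = {E, F} ∈ τ_X ✓.
Every preimage lies in τ_X, so f IS continuous.


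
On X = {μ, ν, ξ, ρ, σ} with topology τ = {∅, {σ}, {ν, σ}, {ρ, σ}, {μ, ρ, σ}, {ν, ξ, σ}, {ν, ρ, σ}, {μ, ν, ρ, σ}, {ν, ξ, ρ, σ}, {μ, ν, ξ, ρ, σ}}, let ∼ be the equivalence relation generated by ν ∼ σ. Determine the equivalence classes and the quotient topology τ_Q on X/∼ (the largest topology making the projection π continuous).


X/∼ = {[μ], [ν=σ], [ξ], [ρ]}; |τ_Q| = 7.

Equivalence classes: [μ], [ν=σ], [ξ], [ρ].
Quotient map π: X → X/∼ sends μ ↦ [μ], ν ↦ [ν=σ], ξ ↦ [ξ], ρ ↦ [ρ], σ ↦ [ν=σ].
For each subset V ⊆ X/∼, compute π^{-1}(V) ⊆ X and check whether π^{-1}(V) ∈ τ. V is open in τ_Q iff π^{-1}(V) ∈ τ.
  V = {}: π^{-1}(V) = ∅ ∈ τ ✓.
  V = {[μ]}: π^{-1}(V) = {μ} ∉ τ ✗.
  V = {[ν=σ]}: π^{-1}(V) = {ν, σ} ∈ τ ✓.
  V = {[μ], [ν=σ]}: π^{-1}(V) = {μ, ν, σ} ∉ τ ✗.
  V = {[ξ]}: π^{-1}(V) = {ξ} ∉ τ ✗.
  V = {[μ], [ξ]}: π^{-1}(V) = {μ, ξ} ∉ τ ✗.
  V = {[ν=σ], [ξ]}: π^{-1}(V) = {ν, ξ, σ} ∈ τ ✓.
  V = {[μ], [ν=σ], [ξ]}: π^{-1}(V) = {μ, ν, ξ, σ} ∉ τ ✗.
  V = {[ρ]}: π^{-1}(V) = {ρ} ∉ τ ✗.
  V = {[μ], [ρ]}: π^{-1}(V) = {μ, ρ} ∉ τ ✗.
  V = {[ν=σ], [ρ]}: π^{-1}(V) = {ν, ρ, σ} ∈ τ ✓.
  V = {[μ], [ν=σ], [ρ]}: π^{-1}(V) = {μ, ν, ρ, σ} ∈ τ ✓.
  V = {[ξ], [ρ]}: π^{-1}(V) = {ξ, ρ} ∉ τ ✗.
  V = {[μ], [ξ], [ρ]}: π^{-1}(V) = {μ, ξ, ρ} ∉ τ ✗.
  V = {[ν=σ], [ξ], [ρ]}: π^{-1}(V) = {ν, ξ, ρ, σ} ∈ τ ✓.
  V = {[μ], [ν=σ], [ξ], [ρ]}: π^{-1}(V) = {μ, ν, ξ, ρ, σ} ∈ τ ✓.
Open sets in the quotient: τ_Q = {{}, {[ν=σ]}, {[ν=σ], [ξ]}, {[ν=σ], [ρ]}, {[μ], [ν=σ], [ρ]}, {[ν=σ], [ξ], [ρ]}, {[μ], [ν=σ], [ξ], [ρ]}} (7 elements).


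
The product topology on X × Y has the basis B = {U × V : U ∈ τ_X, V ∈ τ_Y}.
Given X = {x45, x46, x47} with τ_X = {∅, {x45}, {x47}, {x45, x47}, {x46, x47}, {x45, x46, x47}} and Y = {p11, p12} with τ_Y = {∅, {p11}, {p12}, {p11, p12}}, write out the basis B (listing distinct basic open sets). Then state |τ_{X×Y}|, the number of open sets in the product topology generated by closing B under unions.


Basis B = {∅ × ∅, {x45} × {p11}, {x45} × {p12}, {x47} × {p11}, {x47} × {p12}, {x45} × {p11, p12}, {x45, x47} × {p11}, {x45, x47} × {p12}, {x46, x47} × {p11}, {x46, x47} × {p12}, {x47} × {p11, p12}, {x45, x46, x47} × {p11}, {x45, x46, x47} × {p12}, {x45, x47} × {p11, p12}, {x46, x47} × {p11, p12}, {x45, x46, x47} × {p11, p12}}; |τ_{X×Y}| = 36.

Enumerate products U × V with U ∈ τ_X, V ∈ τ_Y (deduplicated):
  ∅ × ∅ = {} (∅)
  {x45} × {p11} = {(x45,p11)}
  {x45} × {p12} = {(x45,p12)}
  {x47} × {p11} = {(x47,p11)}
  {x47} × {p12} = {(x47,p12)}
  {x45} × {p11, p12} = {(x45,p11), (x45,p12)}
  {x45, x47} × {p11} = {(x45,p11), (x47,p11)}
  {x45, x47} × {p12} = {(x45,p12), (x47,p12)}
  {x46, x47} × {p11} = {(x46,p11), (x47,p11)}
  {x46, x47} × {p12} = {(x46,p12), (x47,p12)}
  {x47} × {p11, p12} = {(x47,p11), (x47,p12)}
  {x45, x46, x47} × {p11} = {(x45,p11), (x46,p11), (x47,p11)}
  {x45, x46, x47} × {p12} = {(x45,p12), (x46,p12), (x47,p12)}
  {x45, x47} × {p11, p12} = {(x45,p11), (x45,p12), (x47,p11), (x47,p12)}
  {x46, x47} × {p11, p12} = {(x46,p11), (x46,p12), (x47,p11), (x47,p12)}
  {x45, x46, x47} × {p11, p12} = {(x45,p11), (x45,p12), (x46,p11), (x46,p12), (x47,p11), (x47,p12)}
These 16 distinct sets form the basis B.
Close under arbitrary unions to get τ_{X×Y}; counting gives |τ_{X×Y}| = 36.


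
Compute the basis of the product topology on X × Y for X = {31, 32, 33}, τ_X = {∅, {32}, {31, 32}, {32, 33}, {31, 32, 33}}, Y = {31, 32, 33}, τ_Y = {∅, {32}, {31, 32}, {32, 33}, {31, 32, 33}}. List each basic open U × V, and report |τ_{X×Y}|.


Basis B = {∅ × ∅, {32} × {32}, {31, 32} × {32}, {32} × {31, 32}, {32} × {32, 33}, {32, 33} × {32}, {31, 32, 33} × {32}, {32} × {31, 32, 33}, {31, 32} × {31, 32}, {31, 32} × {32, 33}, {32, 33} × {31, 32}, {32, 33} × {32, 33}, {31, 32} × {31, 32, 33}, {31, 32, 33} × {31, 32}, {31, 32, 33} × {32, 33}, {32, 33} × {31, 32, 33}, {31, 32, 33} × {31, 32, 33}}; |τ_{X×Y}| = 48.

Enumerate products U × V with U ∈ τ_X, V ∈ τ_Y (deduplicated):
  ∅ × ∅ = {} (∅)
  {32} × {32} = {(32,32)}
  {31, 32} × {32} = {(31,32), (32,32)}
  {32} × {31, 32} = {(32,31), (32,32)}
  {32} × {32, 33} = {(32,32), (32,33)}
  {32, 33} × {32} = {(32,32), (33,32)}
  {31, 32, 33} × {32} = {(31,32), (32,32), (33,32)}
  {32} × {31, 32, 33} = {(32,31), (32,32), (32,33)}
  {31, 32} × {31, 32} = {(31,31), (31,32), (32,31), (32,32)}
  {31, 32} × {32, 33} = {(31,32), (31,33), (32,32), (32,33)}
  {32, 33} × {31, 32} = {(32,31), (32,32), (33,31), (33,32)}
  {32, 33} × {32, 33} = {(32,32), (32,33), (33,32), (33,33)}
  {31, 32} × {31, 32, 33} = {(31,31), (31,32), (31,33), (32,31), (32,32), (32,33)}
  {31, 32, 33} × {31, 32} = {(31,31), (31,32), (32,31), (32,32), (33,31), (33,32)}
  {31, 32, 33} × {32, 33} = {(31,32), (31,33), (32,32), (32,33), (33,32), (33,33)}
  {32, 33} × {31, 32, 33} = {(32,31), (32,32), (32,33), (33,31), (33,32), (33,33)}
  {31, 32, 33} × {31, 32, 33} = {(31,31), (31,32), (31,33), (32,31), (32,32), (32,33), (33,31), (33,32), (33,33)}
These 17 distinct sets form the basis B.
Close under arbitrary unions to get τ_{X×Y}; counting gives |τ_{X×Y}| = 48.


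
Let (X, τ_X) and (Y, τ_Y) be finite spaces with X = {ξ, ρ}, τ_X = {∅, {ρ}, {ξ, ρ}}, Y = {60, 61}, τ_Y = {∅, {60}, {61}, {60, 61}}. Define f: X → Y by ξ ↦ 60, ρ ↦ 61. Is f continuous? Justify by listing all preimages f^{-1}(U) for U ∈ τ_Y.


f is NOT continuous.

Compute f^{-1}(U) for each U ∈ τ_Y:
  U = ∅: f^{-1}(U) = ∅ ∈ τ_X ✓.
  U = {60}: f^{-1}(U) = {ξ} ∉ τ_X ✗.
  U = {61}: f^{-1}(U) = {ρ} ∈ τ_X ✓.
  U = {60, 61}: f^{-1}(U) = {ξ, ρ} ∈ τ_X ✓.
Found U = {60} with f^{-1}(U) = {ξ} not in τ_X. Therefore f is NOT continuous.


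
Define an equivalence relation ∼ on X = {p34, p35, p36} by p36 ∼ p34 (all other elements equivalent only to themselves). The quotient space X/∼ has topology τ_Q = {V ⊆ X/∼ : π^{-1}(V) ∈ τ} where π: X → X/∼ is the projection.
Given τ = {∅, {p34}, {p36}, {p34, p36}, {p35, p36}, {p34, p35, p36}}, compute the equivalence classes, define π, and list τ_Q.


X/∼ = {[p34=p36], [p35]}; |τ_Q| = 3.

Equivalence classes: [p34=p36], [p35].
Quotient map π: X → X/∼ sends p34 ↦ [p34=p36], p35 ↦ [p35], p36 ↦ [p34=p36].
For each subset V ⊆ X/∼, compute π^{-1}(V) ⊆ X and check whether π^{-1}(V) ∈ τ. V is open in τ_Q iff π^{-1}(V) ∈ τ.
  V = {}: π^{-1}(V) = ∅ ∈ τ ✓.
  V = {[p34=p36]}: π^{-1}(V) = {p34, p36} ∈ τ ✓.
  V = {[p35]}: π^{-1}(V) = {p35} ∉ τ ✗.
  V = {[p34=p36], [p35]}: π^{-1}(V) = {p34, p35, p36} ∈ τ ✓.
Open sets in the quotient: τ_Q = {{}, {[p34=p36]}, {[p34=p36], [p35]}} (3 elements).


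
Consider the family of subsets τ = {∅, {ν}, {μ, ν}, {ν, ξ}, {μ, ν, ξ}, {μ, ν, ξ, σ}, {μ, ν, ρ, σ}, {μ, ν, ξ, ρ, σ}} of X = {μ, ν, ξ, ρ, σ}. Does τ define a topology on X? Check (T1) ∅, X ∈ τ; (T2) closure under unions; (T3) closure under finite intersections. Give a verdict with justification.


τ is NOT a topology on X.

Axiom (T1): ∅ ∈ τ? Yes; X ∈ τ? Yes.
Axiom (T2/T3): check pairwise unions and intersections of members of τ.
Counterexample for (T3): {μ, ν, ξ, σ} ∩ {μ, ν, ρ, σ} = {μ, ν, σ} ∉ τ. Therefore τ is NOT a topology.


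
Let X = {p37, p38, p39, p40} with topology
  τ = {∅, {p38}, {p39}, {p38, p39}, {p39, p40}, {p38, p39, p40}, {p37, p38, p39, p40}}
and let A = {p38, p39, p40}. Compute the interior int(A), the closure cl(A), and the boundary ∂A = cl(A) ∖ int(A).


int(A) = {p38, p39, p40}, cl(A) = {p37, p38, p39, p40}, ∂A = {p37}.

Closed sets in (X, τ) are complements of opens:
  closed(X, τ) = {∅, {p37}, {p37, p38}, {p37, p40}, {p37, p38, p40}, {p37, p39, p40}, {p37, p38, p39, p40}}.
int(A) = ⋃ {U ∈ τ : U ⊆ A}. Opens contained in A: ∅, {p38}, {p39}, {p38, p39}, {p39, p40}, {p38, p39, p40}.
Taking the union of these: int(A) = {p38, p39, p40}.
cl(A) = ⋂ {C closed : A ⊆ C}. Closed sets containing A: {p37, p38, p39, p40}.
Intersecting these: cl(A) = {p37, p38, p39, p40}.
∂A = cl(A) ∖ int(A) = {p37, p38, p39, p40} ∖ {p38, p39, p40} = {p37}.


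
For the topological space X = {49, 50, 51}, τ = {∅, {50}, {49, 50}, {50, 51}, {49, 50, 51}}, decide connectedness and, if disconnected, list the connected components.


(X, τ) is connected.

Find clopen sets (U ∈ τ with X ∖ U ∈ τ):
  U = ∅, X ∖ U = {49, 50, 51} — both open, so U is clopen.
  U = {49, 50, 51}, X ∖ U = ∅ — both open, so U is clopen.
Only trivial clopens (∅ and X) exist, so (X, τ) is connected.
Compute connected components by grouping points that agree on all clopens:
  component: {49, 50, 51}


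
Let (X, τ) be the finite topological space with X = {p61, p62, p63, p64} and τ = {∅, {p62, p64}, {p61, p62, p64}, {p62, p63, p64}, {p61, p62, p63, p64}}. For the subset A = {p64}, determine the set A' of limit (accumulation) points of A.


A' = {p61, p62, p63}

For each x ∈ X, list the open sets U ∈ τ with x ∈ U, then check whether U ∩ (A ∖ {x}) ≠ ∅ for every such U.
  x = p61: opens ∋ x are {p61, p62, p64}, {p61, p62, p63, p64}; each meets A ∖ {p61}, so x IS a limit point.
  x = p62: opens ∋ x are {p62, p64}, {p61, p62, p64}, {p62, p63, p64}, {p61, p62, p63, p64}; each meets A ∖ {p62}, so x IS a limit point.
  x = p63: opens ∋ x are {p62, p63, p64}, {p61, p62, p63, p64}; each meets A ∖ {p63}, so x IS a limit point.
  x = p64: open {p62, p64} ∋ x has {p62, p64} ∩ (A ∖ {p64}) = ∅, so x is NOT a limit point.
Collecting: A' = {p61, p62, p63}.


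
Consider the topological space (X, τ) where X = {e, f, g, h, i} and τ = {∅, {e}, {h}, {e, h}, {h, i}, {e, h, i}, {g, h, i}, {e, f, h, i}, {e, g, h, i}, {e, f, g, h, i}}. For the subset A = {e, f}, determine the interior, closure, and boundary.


int(A) = {e}, cl(A) = {e, f}, ∂A = {f}.

Closed sets in (X, τ) are complements of opens:
  closed(X, τ) = {∅, {f}, {g}, {e, f}, {f, g}, {e, f, g}, {f, g, i}, {e, f, g, i}, {f, g, h, i}, {e, f, g, h, i}}.
int(A) = ⋃ {U ∈ τ : U ⊆ A}. Opens contained in A: ∅, {e}.
Taking the union of these: int(A) = {e}.
cl(A) = ⋂ {C closed : A ⊆ C}. Closed sets containing A: {e, f}, {e, f, g}, {e, f, g, i}, {e, f, g, h, i}.
Intersecting these: cl(A) = {e, f}.
∂A = cl(A) ∖ int(A) = {e, f} ∖ {e} = {f}.


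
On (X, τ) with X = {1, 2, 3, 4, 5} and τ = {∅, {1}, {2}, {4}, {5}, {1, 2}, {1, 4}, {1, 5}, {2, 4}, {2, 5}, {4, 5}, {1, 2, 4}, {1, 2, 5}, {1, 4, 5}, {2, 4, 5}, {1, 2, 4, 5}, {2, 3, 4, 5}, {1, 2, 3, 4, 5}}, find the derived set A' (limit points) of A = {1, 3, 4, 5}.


A' = {3}

For each x ∈ X, list the open sets U ∈ τ with x ∈ U, then check whether U ∩ (A ∖ {x}) ≠ ∅ for every such U.
  x = 1: open {1} ∋ x has {1} ∩ (A ∖ {1}) = ∅, so x is NOT a limit point.
  x = 2: open {2} ∋ x has {2} ∩ (A ∖ {2}) = ∅, so x is NOT a limit point.
  x = 3: opens ∋ x are {2, 3, 4, 5}, {1, 2, 3, 4, 5}; each meets A ∖ {3}, so x IS a limit point.
  x = 4: open {4} ∋ x has {4} ∩ (A ∖ {4}) = ∅, so x is NOT a limit point.
  x = 5: open {5} ∋ x has {5} ∩ (A ∖ {5}) = ∅, so x is NOT a limit point.
Collecting: A' = {3}.


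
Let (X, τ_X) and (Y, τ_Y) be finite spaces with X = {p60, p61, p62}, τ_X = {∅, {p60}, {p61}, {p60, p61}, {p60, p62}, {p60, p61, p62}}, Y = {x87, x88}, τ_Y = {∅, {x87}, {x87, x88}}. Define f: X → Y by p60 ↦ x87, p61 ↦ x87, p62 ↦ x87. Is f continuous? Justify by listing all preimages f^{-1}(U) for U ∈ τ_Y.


f IS continuous.

Compute f^{-1}(U) for each U ∈ τ_Y:
  U = ∅: f^{-1}(U) = ∅ ∈ τ_X ✓.
  U = {x87}: f^{-1}(U) = {p60, p61, p62} ∈ τ_X ✓.
  U = {x87, x88}: f^{-1}(U) = {p60, p61, p62} ∈ τ_X ✓.
Every preimage lies in τ_X, so f IS continuous.


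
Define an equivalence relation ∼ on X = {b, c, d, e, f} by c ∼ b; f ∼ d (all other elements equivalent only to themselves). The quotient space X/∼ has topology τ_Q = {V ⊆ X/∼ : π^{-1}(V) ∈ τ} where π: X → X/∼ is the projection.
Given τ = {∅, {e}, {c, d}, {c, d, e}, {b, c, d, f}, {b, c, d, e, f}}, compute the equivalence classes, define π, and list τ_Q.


X/∼ = {[b=c], [d=f], [e]}; |τ_Q| = 4.

Equivalence classes: [b=c], [d=f], [e].
Quotient map π: X → X/∼ sends b ↦ [b=c], c ↦ [b=c], d ↦ [d=f], e ↦ [e], f ↦ [d=f].
For each subset V ⊆ X/∼, compute π^{-1}(V) ⊆ X and check whether π^{-1}(V) ∈ τ. V is open in τ_Q iff π^{-1}(V) ∈ τ.
  V = {}: π^{-1}(V) = ∅ ∈ τ ✓.
  V = {[b=c]}: π^{-1}(V) = {b, c} ∉ τ ✗.
  V = {[d=f]}: π^{-1}(V) = {d, f} ∉ τ ✗.
  V = {[b=c], [d=f]}: π^{-1}(V) = {b, c, d, f} ∈ τ ✓.
  V = {[e]}: π^{-1}(V) = {e} ∈ τ ✓.
  V = {[b=c], [e]}: π^{-1}(V) = {b, c, e} ∉ τ ✗.
  V = {[d=f], [e]}: π^{-1}(V) = {d, e, f} ∉ τ ✗.
  V = {[b=c], [d=f], [e]}: π^{-1}(V) = {b, c, d, e, f} ∈ τ ✓.
Open sets in the quotient: τ_Q = {{}, {[b=c], [d=f]}, {[e]}, {[b=c], [d=f], [e]}} (4 elements).


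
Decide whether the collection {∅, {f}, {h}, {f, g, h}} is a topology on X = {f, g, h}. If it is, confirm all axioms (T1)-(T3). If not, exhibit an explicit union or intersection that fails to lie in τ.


τ is NOT a topology on X.

Axiom (T1): ∅ ∈ τ? Yes; X ∈ τ? Yes.
Axiom (T2/T3): check pairwise unions and intersections of members of τ.
Counterexample for (T2): {f} ∪ {h} = {f, h} ∉ τ. Therefore τ is NOT a topology.


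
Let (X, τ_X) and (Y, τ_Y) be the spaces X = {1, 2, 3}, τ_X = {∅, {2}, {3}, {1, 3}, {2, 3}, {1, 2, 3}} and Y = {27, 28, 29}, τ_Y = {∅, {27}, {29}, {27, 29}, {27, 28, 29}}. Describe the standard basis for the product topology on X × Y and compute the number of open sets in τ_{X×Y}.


Basis B = {∅ × ∅, {2} × {27}, {2} × {29}, {3} × {27}, {3} × {29}, {1, 3} × {27}, {1, 3} × {29}, {2} × {27, 29}, {2, 3} × {27}, {2, 3} × {29}, {3} × {27, 29}, {1, 2, 3} × {27}, {1, 2, 3} × {29}, {2} × {27, 28, 29}, {3} × {27, 28, 29}, {1, 3} × {27, 29}, {2, 3} × {27, 29}, {1, 3} × {27, 28, 29}, {1, 2, 3} × {27, 29}, {2, 3} × {27, 28, 29}, {1, 2, 3} × {27, 28, 29}}; |τ_{X×Y}| = 70.

Enumerate products U × V with U ∈ τ_X, V ∈ τ_Y (deduplicated):
  ∅ × ∅ = {} (∅)
  {2} × {27} = {(2,27)}
  {2} × {29} = {(2,29)}
  {3} × {27} = {(3,27)}
  {3} × {29} = {(3,29)}
  {1, 3} × {27} = {(1,27), (3,27)}
  {1, 3} × {29} = {(1,29), (3,29)}
  {2} × {27, 29} = {(2,27), (2,29)}
  {2, 3} × {27} = {(2,27), (3,27)}
  {2, 3} × {29} = {(2,29), (3,29)}
  {3} × {27, 29} = {(3,27), (3,29)}
  {1, 2, 3} × {27} = {(1,27), (2,27), (3,27)}
  {1, 2, 3} × {29} = {(1,29), (2,29), (3,29)}
  {2} × {27, 28, 29} = {(2,27), (2,28), (2,29)}
  {3} × {27, 28, 29} = {(3,27), (3,28), (3,29)}
  {1, 3} × {27, 29} = {(1,27), (1,29), (3,27), (3,29)}
  {2, 3} × {27, 29} = {(2,27), (2,29), (3,27), (3,29)}
  {1, 3} × {27, 28, 29} = {(1,27), (1,28), (1,29), (3,27), (3,28), (3,29)}
  {1, 2, 3} × {27, 29} = {(1,27), (1,29), (2,27), (2,29), (3,27), (3,29)}
  {2, 3} × {27, 28, 29} = {(2,27), (2,28), (2,29), (3,27), (3,28), (3,29)}
  {1, 2, 3} × {27, 28, 29} = {(1,27), (1,28), (1,29), (2,27), (2,28), (2,29), (3,27), (3,28), (3,29)}
These 21 distinct sets form the basis B.
Close under arbitrary unions to get τ_{X×Y}; counting gives |τ_{X×Y}| = 70.


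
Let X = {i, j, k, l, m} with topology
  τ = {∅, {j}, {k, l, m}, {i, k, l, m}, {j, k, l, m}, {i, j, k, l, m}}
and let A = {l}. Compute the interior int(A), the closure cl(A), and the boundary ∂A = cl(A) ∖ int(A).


int(A) = ∅, cl(A) = {i, k, l, m}, ∂A = {i, k, l, m}.

Closed sets in (X, τ) are complements of opens:
  closed(X, τ) = {∅, {i}, {j}, {i, j}, {i, k, l, m}, {i, j, k, l, m}}.
int(A) = ⋃ {U ∈ τ : U ⊆ A}. Opens contained in A: ∅.
Taking the union of these: int(A) = ∅.
cl(A) = ⋂ {C closed : A ⊆ C}. Closed sets containing A: {i, k, l, m}, {i, j, k, l, m}.
Intersecting these: cl(A) = {i, k, l, m}.
∂A = cl(A) ∖ int(A) = {i, k, l, m} ∖ ∅ = {i, k, l, m}.


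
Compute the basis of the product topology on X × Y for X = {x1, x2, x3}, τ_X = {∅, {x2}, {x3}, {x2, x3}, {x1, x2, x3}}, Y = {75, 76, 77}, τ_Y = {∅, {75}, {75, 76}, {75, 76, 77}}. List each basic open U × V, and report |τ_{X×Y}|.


Basis B = {∅ × ∅, {x2} × {75}, {x3} × {75}, {x2} × {75, 76}, {x2, x3} × {75}, {x3} × {75, 76}, {x1, x2, x3} × {75}, {x2} × {75, 76, 77}, {x3} × {75, 76, 77}, {x2, x3} × {75, 76}, {x1, x2, x3} × {75, 76}, {x2, x3} × {75, 76, 77}, {x1, x2, x3} × {75, 76, 77}}; |τ_{X×Y}| = 30.

Enumerate products U × V with U ∈ τ_X, V ∈ τ_Y (deduplicated):
  ∅ × ∅ = {} (∅)
  {x2} × {75} = {(x2,75)}
  {x3} × {75} = {(x3,75)}
  {x2} × {75, 76} = {(x2,75), (x2,76)}
  {x2, x3} × {75} = {(x2,75), (x3,75)}
  {x3} × {75, 76} = {(x3,75), (x3,76)}
  {x1, x2, x3} × {75} = {(x1,75), (x2,75), (x3,75)}
  {x2} × {75, 76, 77} = {(x2,75), (x2,76), (x2,77)}
  {x3} × {75, 76, 77} = {(x3,75), (x3,76), (x3,77)}
  {x2, x3} × {75, 76} = {(x2,75), (x2,76), (x3,75), (x3,76)}
  {x1, x2, x3} × {75, 76} = {(x1,75), (x1,76), (x2,75), (x2,76), (x3,75), (x3,76)}
  {x2, x3} × {75, 76, 77} = {(x2,75), (x2,76), (x2,77), (x3,75), (x3,76), (x3,77)}
  {x1, x2, x3} × {75, 76, 77} = {(x1,75), (x1,76), (x1,77), (x2,75), (x2,76), (x2,77), (x3,75), (x3,76), (x3,77)}
These 13 distinct sets form the basis B.
Close under arbitrary unions to get τ_{X×Y}; counting gives |τ_{X×Y}| = 30.
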